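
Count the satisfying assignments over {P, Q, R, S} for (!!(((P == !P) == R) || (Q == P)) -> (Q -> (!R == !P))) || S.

15

Initial set: {((!!(((P == !P) == R) || (Q == P)) -> (Q -> (!R == !P))) || S)}.
((!!(((P == !P) == R) || (Q == P)) -> (Q -> (!R == !P))) || S): β-rule — branch into (!!(((P == !P) == R) || (Q == P)) -> (Q -> (!R == !P)))  //  S.
  branch 1 (add (!!(((P == !P) == R) || (Q == P)) -> (Q -> (!R == !P)))):
    (!!(((P == !P) == R) || (Q == P)) -> (Q -> (!R == !P))): β-rule — branch into !!!(((P == !P) == R) || (Q == P))  //  (Q -> (!R == !P)).
      branch 1.1 (add !!!(((P == !P) == R) || (Q == P))):
        !!!(((P == !P) == R) || (Q == P)): drop double negation, giving !(((P == !P) == R) || (Q == P)).
        !(((P == !P) == R) || (Q == P)): α-rule — add !((P == !P) == R), !(Q == P).
        !((P == !P) == R): β-rule — branch into (P == !P), !R  //  !(P == !P), R.
          branch 1.1.1 (add (P == !P), !R):
            !(Q == P): β-rule — branch into Q, !P  //  !Q, P.
              branch 1.1.1.1 (add Q, !P):
                (P == !P): β-rule — branch into P, !P  //  !P, !!P.
                  branch 1.1.1.1.1 (add P, !P):
                    × closes — contains both P and !P.
                  branch 1.1.1.1.2 (add !P, !!P):
                    × closes — contains both P and !P.
              branch 1.1.1.2 (add !Q, P):
                (P == !P): β-rule — branch into P, !P  //  !P, !!P.
                  branch 1.1.1.2.1 (add P, !P):
                    × closes — contains both P and !P.
                  branch 1.1.1.2.2 (add !P, !!P):
                    × closes — contains both P and !P.
          branch 1.1.2 (add !(P == !P), R):
            !(Q == P): β-rule — branch into Q, !P  //  !Q, P.
              branch 1.1.2.1 (add Q, !P):
                !(P == !P): β-rule — branch into P, !!P  //  !P, !P.
                  branch 1.1.2.1.1 (add P, !!P):
                    × closes — contains both P and !P.
                  branch 1.1.2.1.2 (add !P, !P):
                    ○ open, literals {P=0, Q=1, R=1}.
              branch 1.1.2.2 (add !Q, P):
                !(P == !P): β-rule — branch into P, !!P  //  !P, !P.
                  branch 1.1.2.2.1 (add P, !!P):
                    ○ open, literals {P=1, Q=0, R=1}.
                  branch 1.1.2.2.2 (add !P, !P):
                    × closes — contains both P and !P.
      branch 1.2 (add (Q -> (!R == !P))):
        (Q -> (!R == !P)): β-rule — branch into !Q  //  (!R == !P).
          branch 1.2.1 (add !Q):
            ○ open, literals {Q=0}.
          branch 1.2.2 (add (!R == !P)):
            (!R == !P): β-rule — branch into !R, !P  //  !!R, !!P.
              branch 1.2.2.1 (add !R, !P):
                ○ open, literals {P=0, R=0}.
              branch 1.2.2.2 (add !!R, !!P):
                ○ open, literals {P=1, R=1}.
  branch 2 (add S):
    ○ open, literals {S=1}.
6 branches closed, 6 open.
Each open branch fixes some atoms; the unmentioned ones are free. Counting distinct full assignments: branch {P=0, Q=1, R=1} (S) contributes 2 new; branch {P=1, Q=0, R=1} (S) contributes 2 new; branch {Q=0} (P, R, S) contributes 6 new; branch {P=0, R=0} (Q, S) contributes 2 new; branch {P=1, R=1} (Q, S) contributes 2 new; branch {S=1} (P, Q, R) contributes 1 new. Total: 15.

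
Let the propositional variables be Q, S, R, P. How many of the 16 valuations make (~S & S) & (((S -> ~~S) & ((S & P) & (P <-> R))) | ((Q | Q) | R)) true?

0

Initial set: {((~S & S) & (((S -> ~~S) & ((S & P) & (P <-> R))) | ((Q | Q) | R)))}.
((~S & S) & (((S -> ~~S) & ((S & P) & (P <-> R))) | ((Q | Q) | R))): α-rule — add (~S & S), (((S -> ~~S) & ((S & P) & (P <-> R))) | ((Q | Q) | R)).
(~S & S): α-rule — add ~S, S.
× closes — contains both S and ~S.
All 1 branch closes.
No open branches: the formula has 0 satisfying assignments.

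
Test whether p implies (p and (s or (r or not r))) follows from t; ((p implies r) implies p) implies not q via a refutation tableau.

Yes

Initial set: {t; (((p implies r) implies p) implies not q); not (p implies (p and (s or (r or not r))))}.
not (p implies (p and (s or (r or not r)))): α-rule — add p, not (p and (s or (r or not r))).
(((p implies r) implies p) implies not q): β-rule — branch into not ((p implies r) implies p)  //  not q.
  branch 1 (add not ((p implies r) implies p)):
    not ((p implies r) implies p): α-rule — add (p implies r), not p.
    × closes — contains both p and not p.
  branch 2 (add not q):
    not (p and (s or (r or not r))): β-rule — branch into not p  //  not (s or (r or not r)).
      branch 2.1 (add not p):
        × closes — contains both p and not p.
      branch 2.2 (add not (s or (r or not r))):
        not (s or (r or not r)): α-rule — add not s, not (r or not r).
        not (r or not r): α-rule — add not r, not not r.
        × closes — contains both r and not r.
All 3 branches close.
Every branch closed, so the premises entail the conclusion.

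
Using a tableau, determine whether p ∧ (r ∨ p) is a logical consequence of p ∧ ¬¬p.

Yes

Initial set: {(p ∧ ¬¬p); ¬(p ∧ (r ∨ p))}.
(p ∧ ¬¬p): α-rule — add p, ¬¬p.
¬¬p: drop double negation, giving p.
¬(p ∧ (r ∨ p)): β-rule — branch into ¬p  //  ¬(r ∨ p).
  branch 1 (add ¬p):
    × closes — contains both p and ¬p.
  branch 2 (add ¬(r ∨ p)):
    ¬(r ∨ p): α-rule — add ¬r, ¬p.
    × closes — contains both p and ¬p.
All 2 branches close.
Every branch closed, so the premises entail the conclusion.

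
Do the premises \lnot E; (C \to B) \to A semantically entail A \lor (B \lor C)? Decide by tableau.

Initial set: {\lnot E; ((C \to B) \to A); \lnot (A \lor (B \lor C))}.
\lnot (A \lor (B \lor C)): α-rule — add \lnot A, \lnot (B \lor C).
\lnot (B \lor C): α-rule — add \lnot B, \lnot C.
((C \to B) \to A): β-rule — branch into \lnot (C \to B)  //  A.
  branch 1 (add \lnot (C \to B)):
    \lnot (C \to B): α-rule — add C, \lnot B.
    × closes — contains both C and \lnot C.
  branch 2 (add A):
    × closes — contains both A and \lnot A.
All 2 branches close.
Every branch closed, so the premises entail the conclusion.

Yes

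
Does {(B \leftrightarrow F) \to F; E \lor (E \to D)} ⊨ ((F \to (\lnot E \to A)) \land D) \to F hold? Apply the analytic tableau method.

No

Initial set: {((B \leftrightarrow F) \to F); (E \lor (E \to D)); \lnot (((F \to (\lnot E \to A)) \land D) \to F)}.
\lnot (((F \to (\lnot E \to A)) \land D) \to F): α-rule — add ((F \to (\lnot E \to A)) \land D), \lnot F.
((F \to (\lnot E \to A)) \land D): α-rule — add (F \to (\lnot E \to A)), D.
((B \leftrightarrow F) \to F): β-rule — branch into \lnot (B \leftrightarrow F)  //  F.
  branch 1 (add \lnot (B \leftrightarrow F)):
    (E \lor (E \to D)): β-rule — branch into E  //  (E \to D).
      branch 1.1 (add E):
        (F \to (\lnot E \to A)): β-rule — branch into \lnot F  //  (\lnot E \to A).
          branch 1.1.1 (add \lnot F):
            \lnot (B \leftrightarrow F): β-rule — branch into B, \lnot F  //  \lnot B, F.
              branch 1.1.1.1 (add B, \lnot F):
                ○ open, literals {B=T, D=T, E=T, F=F}.
              branch 1.1.1.2 (add \lnot B, F):
                × closes — contains both F and \lnot F.
          branch 1.1.2 (add (\lnot E \to A)):
            \lnot (B \leftrightarrow F): β-rule — branch into B, \lnot F  //  \lnot B, F.
              branch 1.1.2.1 (add B, \lnot F):
                (\lnot E \to A): β-rule — branch into \lnot \lnot E  //  A.
                  branch 1.1.2.1.1 (add \lnot \lnot E):
                    ○ open, literals {B=T, D=T, E=T, F=F}.
                  branch 1.1.2.1.2 (add A):
                    ○ open, literals {A=T, B=T, D=T, E=T, F=F}.
              branch 1.1.2.2 (add \lnot B, F):
                × closes — contains both F and \lnot F.
      branch 1.2 (add (E \to D)):
        (F \to (\lnot E \to A)): β-rule — branch into \lnot F  //  (\lnot E \to A).
          branch 1.2.1 (add \lnot F):
            \lnot (B \leftrightarrow F): β-rule — branch into B, \lnot F  //  \lnot B, F.
              branch 1.2.1.1 (add B, \lnot F):
                (E \to D): β-rule — branch into \lnot E  //  D.
                  branch 1.2.1.1.1 (add \lnot E):
                    ○ open, literals {B=T, D=T, E=F, F=F}.
                  branch 1.2.1.1.2 (add D):
                    ○ open, literals {B=T, D=T, F=F}.
              branch 1.2.1.2 (add \lnot B, F):
                × closes — contains both F and \lnot F.
          branch 1.2.2 (add (\lnot E \to A)):
            \lnot (B \leftrightarrow F): β-rule — branch into B, \lnot F  //  \lnot B, F.
              branch 1.2.2.1 (add B, \lnot F):
                (E \to D): β-rule — branch into \lnot E  //  D.
                  branch 1.2.2.1.1 (add \lnot E):
                    (\lnot E \to A): β-rule — branch into \lnot \lnot E  //  A.
                      branch 1.2.2.1.1.1 (add \lnot \lnot E):
                        × closes — contains both E and \lnot E.
                      branch 1.2.2.1.1.2 (add A):
                        ○ open, literals {A=T, B=T, D=T, E=F, F=F}.
                  branch 1.2.2.1.2 (add D):
                    (\lnot E \to A): β-rule — branch into \lnot \lnot E  //  A.
                      branch 1.2.2.1.2.1 (add \lnot \lnot E):
                        ○ open, literals {B=T, D=T, E=T, F=F}.
                      branch 1.2.2.1.2.2 (add A):
                        ○ open, literals {A=T, B=T, D=T, F=F}.
              branch 1.2.2.2 (add \lnot B, F):
                × closes — contains both F and \lnot F.
  branch 2 (add F):
    × closes — contains both F and \lnot F.
6 branches closed, 8 open.
An open branch gives a countermodel: B=T, D=T, E=T, F=F (unmentioned atoms arbitrary); the premises hold there but the conclusion fails.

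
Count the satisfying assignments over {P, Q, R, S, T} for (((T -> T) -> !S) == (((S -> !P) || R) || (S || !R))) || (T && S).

24

Initial set: {((((T -> T) -> !S) == (((S -> !P) || R) || (S || !R))) || (T && S))}.
((((T -> T) -> !S) == (((S -> !P) || R) || (S || !R))) || (T && S)): β-rule — branch into (((T -> T) -> !S) == (((S -> !P) || R) || (S || !R)))  //  (T && S).
  branch 1 (add (((T -> T) -> !S) == (((S -> !P) || R) || (S || !R)))):
    (((T -> T) -> !S) == (((S -> !P) || R) || (S || !R))): β-rule — branch into ((T -> T) -> !S), (((S -> !P) || R) || (S || !R))  //  !((T -> T) -> !S), !(((S -> !P) || R) || (S || !R)).
      branch 1.1 (add ((T -> T) -> !S), (((S -> !P) || R) || (S || !R))):
        ((T -> T) -> !S): β-rule — branch into !(T -> T)  //  !S.
          branch 1.1.1 (add !(T -> T)):
            !(T -> T): α-rule — add T, !T.
            × closes — contains both T and !T.
          branch 1.1.2 (add !S):
            (((S -> !P) || R) || (S || !R)): β-rule — branch into ((S -> !P) || R)  //  (S || !R).
              branch 1.1.2.1 (add ((S -> !P) || R)):
                ((S -> !P) || R): β-rule — branch into (S -> !P)  //  R.
                  branch 1.1.2.1.1 (add (S -> !P)):
                    (S -> !P): β-rule — branch into !S  //  !P.
                      branch 1.1.2.1.1.1 (add !S):
                        ○ open, literals {S=false}.
                      branch 1.1.2.1.1.2 (add !P):
                        ○ open, literals {P=false, S=false}.
                  branch 1.1.2.1.2 (add R):
                    ○ open, literals {R=true, S=false}.
              branch 1.1.2.2 (add (S || !R)):
                (S || !R): β-rule — branch into S  //  !R.
                  branch 1.1.2.2.1 (add S):
                    × closes — contains both S and !S.
                  branch 1.1.2.2.2 (add !R):
                    ○ open, literals {R=false, S=false}.
      branch 1.2 (add !((T -> T) -> !S), !(((S -> !P) || R) || (S || !R))):
        !((T -> T) -> !S): α-rule — add (T -> T), !!S.
        !(((S -> !P) || R) || (S || !R)): α-rule — add !((S -> !P) || R), !(S || !R).
        !((S -> !P) || R): α-rule — add !(S -> !P), !R.
        !(S || !R): α-rule — add !S, !!R.
        × closes — contains both S and !S.
  branch 2 (add (T && S)):
    (T && S): α-rule — add T, S.
    ○ open, literals {S=true, T=true}.
3 branches closed, 5 open.
Each open branch fixes some atoms; the unmentioned ones are free. Counting distinct full assignments: branch {S=false} (P, Q, R, T) contributes 16 new; branch {P=false, S=false} (Q, R, T) contributes 0 new; branch {R=true, S=false} (P, Q, T) contributes 0 new; branch {R=false, S=false} (P, Q, T) contributes 0 new; branch {S=true, T=true} (P, Q, R) contributes 8 new. Total: 24.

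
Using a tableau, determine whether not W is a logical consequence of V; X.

Initial set: {V; X; not not W}.
○ open, literals {V=true, W=true, X=true}.
0 branches closed, 1 open.
An open branch gives a countermodel: V=true, W=true, X=true (unmentioned atoms arbitrary); the premises hold there but the conclusion fails.

No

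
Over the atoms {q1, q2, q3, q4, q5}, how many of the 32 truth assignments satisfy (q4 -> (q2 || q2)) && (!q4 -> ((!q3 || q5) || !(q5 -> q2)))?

20

Initial set: {((q4 -> (q2 || q2)) && (!q4 -> ((!q3 || q5) || !(q5 -> q2))))}.
((q4 -> (q2 || q2)) && (!q4 -> ((!q3 || q5) || !(q5 -> q2)))): α-rule — add (q4 -> (q2 || q2)), (!q4 -> ((!q3 || q5) || !(q5 -> q2))).
(q4 -> (q2 || q2)): β-rule — branch into !q4  //  (q2 || q2).
  branch 1 (add !q4):
    (!q4 -> ((!q3 || q5) || !(q5 -> q2))): β-rule — branch into !!q4  //  ((!q3 || q5) || !(q5 -> q2)).
      branch 1.1 (add !!q4):
        × closes — contains both q4 and !q4.
      branch 1.2 (add ((!q3 || q5) || !(q5 -> q2))):
        ((!q3 || q5) || !(q5 -> q2)): β-rule — branch into (!q3 || q5)  //  !(q5 -> q2).
          branch 1.2.1 (add (!q3 || q5)):
            (!q3 || q5): β-rule — branch into !q3  //  q5.
              branch 1.2.1.1 (add !q3):
                ○ open, literals {q3=F, q4=F}.
              branch 1.2.1.2 (add q5):
                ○ open, literals {q4=F, q5=T}.
          branch 1.2.2 (add !(q5 -> q2)):
            !(q5 -> q2): α-rule — add q5, !q2.
            ○ open, literals {q2=F, q4=F, q5=T}.
  branch 2 (add (q2 || q2)):
    (!q4 -> ((!q3 || q5) || !(q5 -> q2))): β-rule — branch into !!q4  //  ((!q3 || q5) || !(q5 -> q2)).
      branch 2.1 (add !!q4):
        (q2 || q2): β-rule — branch into q2  //  q2.
          branch 2.1.1 (add q2):
            ○ open, literals {q2=T, q4=T}.
          branch 2.1.2 (add q2):
            ○ open, literals {q2=T, q4=T}.
      branch 2.2 (add ((!q3 || q5) || !(q5 -> q2))):
        (q2 || q2): β-rule — branch into q2  //  q2.
          branch 2.2.1 (add q2):
            ((!q3 || q5) || !(q5 -> q2)): β-rule — branch into (!q3 || q5)  //  !(q5 -> q2).
              branch 2.2.1.1 (add (!q3 || q5)):
                (!q3 || q5): β-rule — branch into !q3  //  q5.
                  branch 2.2.1.1.1 (add !q3):
                    ○ open, literals {q2=T, q3=F}.
                  branch 2.2.1.1.2 (add q5):
                    ○ open, literals {q2=T, q5=T}.
              branch 2.2.1.2 (add !(q5 -> q2)):
                !(q5 -> q2): α-rule — add q5, !q2.
                × closes — contains both q2 and !q2.
          branch 2.2.2 (add q2):
            ((!q3 || q5) || !(q5 -> q2)): β-rule — branch into (!q3 || q5)  //  !(q5 -> q2).
              branch 2.2.2.1 (add (!q3 || q5)):
                (!q3 || q5): β-rule — branch into !q3  //  q5.
                  branch 2.2.2.1.1 (add !q3):
                    ○ open, literals {q2=T, q3=F}.
                  branch 2.2.2.1.2 (add q5):
                    ○ open, literals {q2=T, q5=T}.
              branch 2.2.2.2 (add !(q5 -> q2)):
                !(q5 -> q2): α-rule — add q5, !q2.
                × closes — contains both q2 and !q2.
3 branches closed, 9 open.
Each open branch fixes some atoms; the unmentioned ones are free. Counting distinct full assignments: branch {q3=F, q4=F} (q1, q2, q5) contributes 8 new; branch {q4=F, q5=T} (q1, q2, q3) contributes 4 new; branch {q2=F, q4=F, q5=T} (q1, q3) contributes 0 new; branch {q2=T, q4=T} (q1, q3, q5) contributes 8 new; branch {q2=T, q4=T} (q1, q3, q5) contributes 0 new; branch {q2=T, q3=F} (q1, q4, q5) contributes 0 new; branch {q2=T, q5=T} (q1, q3, q4) contributes 0 new; branch {q2=T, q3=F} (q1, q4, q5) contributes 0 new; branch {q2=T, q5=T} (q1, q3, q4) contributes 0 new. Total: 20.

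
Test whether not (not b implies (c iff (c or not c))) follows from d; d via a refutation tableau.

Initial set: {d; d; not not (not b implies (c iff (c or not c)))}.
not not (not b implies (c iff (c or not c))): β-rule — branch into not not b  //  (c iff (c or not c)).
  branch 1 (add not not b):
    ○ open, literals {b=true, d=true}.
  branch 2 (add (c iff (c or not c))):
    (c iff (c or not c)): β-rule — branch into c, (c or not c)  //  not c, not (c or not c).
      branch 2.1 (add c, (c or not c)):
        (c or not c): β-rule — branch into c  //  not c.
          branch 2.1.1 (add c):
            ○ open, literals {c=true, d=true}.
          branch 2.1.2 (add not c):
            × closes — contains both c and not c.
      branch 2.2 (add not c, not (c or not c)):
        not (c or not c): α-rule — add not c, not not c.
        × closes — contains both c and not c.
2 branches closed, 2 open.
An open branch gives a countermodel: b=true, d=true (unmentioned atoms arbitrary); the premises hold there but the conclusion fails.

No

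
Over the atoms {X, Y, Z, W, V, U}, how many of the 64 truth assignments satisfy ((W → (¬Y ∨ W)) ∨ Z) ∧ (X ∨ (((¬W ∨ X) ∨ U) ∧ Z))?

Initial set: {(((W → (¬Y ∨ W)) ∨ Z) ∧ (X ∨ (((¬W ∨ X) ∨ U) ∧ Z)))}.
(((W → (¬Y ∨ W)) ∨ Z) ∧ (X ∨ (((¬W ∨ X) ∨ U) ∧ Z))): α-rule — add ((W → (¬Y ∨ W)) ∨ Z), (X ∨ (((¬W ∨ X) ∨ U) ∧ Z)).
((W → (¬Y ∨ W)) ∨ Z): β-rule — branch into (W → (¬Y ∨ W))  //  Z.
  branch 1 (add (W → (¬Y ∨ W))):
    (X ∨ (((¬W ∨ X) ∨ U) ∧ Z)): β-rule — branch into X  //  (((¬W ∨ X) ∨ U) ∧ Z).
      branch 1.1 (add X):
        (W → (¬Y ∨ W)): β-rule — branch into ¬W  //  (¬Y ∨ W).
          branch 1.1.1 (add ¬W):
            ○ open, literals {W=F, X=T}.
          branch 1.1.2 (add (¬Y ∨ W)):
            (¬Y ∨ W): β-rule — branch into ¬Y  //  W.
              branch 1.1.2.1 (add ¬Y):
                ○ open, literals {X=T, Y=F}.
              branch 1.1.2.2 (add W):
                ○ open, literals {W=T, X=T}.
      branch 1.2 (add (((¬W ∨ X) ∨ U) ∧ Z)):
        (((¬W ∨ X) ∨ U) ∧ Z): α-rule — add ((¬W ∨ X) ∨ U), Z.
        (W → (¬Y ∨ W)): β-rule — branch into ¬W  //  (¬Y ∨ W).
          branch 1.2.1 (add ¬W):
            ((¬W ∨ X) ∨ U): β-rule — branch into (¬W ∨ X)  //  U.
              branch 1.2.1.1 (add (¬W ∨ X)):
                (¬W ∨ X): β-rule — branch into ¬W  //  X.
                  branch 1.2.1.1.1 (add ¬W):
                    ○ open, literals {W=F, Z=T}.
                  branch 1.2.1.1.2 (add X):
                    ○ open, literals {W=F, X=T, Z=T}.
              branch 1.2.1.2 (add U):
                ○ open, literals {U=T, W=F, Z=T}.
          branch 1.2.2 (add (¬Y ∨ W)):
            ((¬W ∨ X) ∨ U): β-rule — branch into (¬W ∨ X)  //  U.
              branch 1.2.2.1 (add (¬W ∨ X)):
                (¬Y ∨ W): β-rule — branch into ¬Y  //  W.
                  branch 1.2.2.1.1 (add ¬Y):
                    (¬W ∨ X): β-rule — branch into ¬W  //  X.
                      branch 1.2.2.1.1.1 (add ¬W):
                        ○ open, literals {W=F, Y=F, Z=T}.
                      branch 1.2.2.1.1.2 (add X):
                        ○ open, literals {X=T, Y=F, Z=T}.
                  branch 1.2.2.1.2 (add W):
                    (¬W ∨ X): β-rule — branch into ¬W  //  X.
                      branch 1.2.2.1.2.1 (add ¬W):
                        × closes — contains both W and ¬W.
                      branch 1.2.2.1.2.2 (add X):
                        ○ open, literals {W=T, X=T, Z=T}.
              branch 1.2.2.2 (add U):
                (¬Y ∨ W): β-rule — branch into ¬Y  //  W.
                  branch 1.2.2.2.1 (add ¬Y):
                    ○ open, literals {U=T, Y=F, Z=T}.
                  branch 1.2.2.2.2 (add W):
                    ○ open, literals {U=T, W=T, Z=T}.
  branch 2 (add Z):
    (X ∨ (((¬W ∨ X) ∨ U) ∧ Z)): β-rule — branch into X  //  (((¬W ∨ X) ∨ U) ∧ Z).
      branch 2.1 (add X):
        ○ open, literals {X=T, Z=T}.
      branch 2.2 (add (((¬W ∨ X) ∨ U) ∧ Z)):
        (((¬W ∨ X) ∨ U) ∧ Z): α-rule — add ((¬W ∨ X) ∨ U), Z.
        ((¬W ∨ X) ∨ U): β-rule — branch into (¬W ∨ X)  //  U.
          branch 2.2.1 (add (¬W ∨ X)):
            (¬W ∨ X): β-rule — branch into ¬W  //  X.
              branch 2.2.1.1 (add ¬W):
                ○ open, literals {W=F, Z=T}.
              branch 2.2.1.2 (add X):
                ○ open, literals {X=T, Z=T}.
          branch 2.2.2 (add U):
            ○ open, literals {U=T, Z=T}.
1 branch closed, 15 open.
Each open branch fixes some atoms; the unmentioned ones are free. Counting distinct full assignments: branch {W=F, X=T} (Y, Z, V, U) contributes 16 new; branch {X=T, Y=F} (Z, W, V, U) contributes 8 new; branch {W=T, X=T} (Y, Z, V, U) contributes 8 new; branch {W=F, Z=T} (X, Y, V, U) contributes 8 new; branch {W=F, X=T, Z=T} (Y, V, U) contributes 0 new; branch {U=T, W=F, Z=T} (X, Y, V) contributes 0 new; branch {W=F, Y=F, Z=T} (X, V, U) contributes 0 new; branch {X=T, Y=F, Z=T} (W, V, U) contributes 0 new; branch {W=T, X=T, Z=T} (Y, V, U) contributes 0 new; branch {U=T, Y=F, Z=T} (X, W, V) contributes 2 new; branch {U=T, W=T, Z=T} (X, Y, V) contributes 2 new; branch {X=T, Z=T} (Y, W, V, U) contributes 0 new; branch {W=F, Z=T} (X, Y, V, U) contributes 0 new; branch {X=T, Z=T} (Y, W, V, U) contributes 0 new; branch {U=T, Z=T} (X, Y, W, V) contributes 0 new. Total: 44.

44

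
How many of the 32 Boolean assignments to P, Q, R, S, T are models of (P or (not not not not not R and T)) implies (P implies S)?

24

Initial set: {((P or (not not not not not R and T)) implies (P implies S))}.
((P or (not not not not not R and T)) implies (P implies S)): β-rule — branch into not (P or (not not not not not R and T))  //  (P implies S).
  branch 1 (add not (P or (not not not not not R and T))):
    not (P or (not not not not not R and T)): α-rule — add not P, not (not not not not not R and T).
    not (not not not not not R and T): β-rule — branch into not not not not not not R  //  not T.
      branch 1.1 (add not not not not not not R):
        not not not not not not R: drop double negation, giving not not not not R.
        not not not not R: drop double negation, giving not not R.
        ○ open, literals {P=F, R=T}.
      branch 1.2 (add not T):
        ○ open, literals {P=F, T=F}.
  branch 2 (add (P implies S)):
    (P implies S): β-rule — branch into not P  //  S.
      branch 2.1 (add not P):
        ○ open, literals {P=F}.
      branch 2.2 (add S):
        ○ open, literals {S=T}.
0 branches closed, 4 open.
Each open branch fixes some atoms; the unmentioned ones are free. Counting distinct full assignments: branch {P=F, R=T} (Q, S, T) contributes 8 new; branch {P=F, T=F} (Q, R, S) contributes 4 new; branch {P=F} (Q, R, S, T) contributes 4 new; branch {S=T} (P, Q, R, T) contributes 8 new. Total: 24.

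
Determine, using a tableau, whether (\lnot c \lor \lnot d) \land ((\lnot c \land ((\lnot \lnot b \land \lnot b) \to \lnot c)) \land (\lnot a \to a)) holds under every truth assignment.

Assume the negation and expand:
Initial set: {\lnot ((\lnot c \lor \lnot d) \land ((\lnot c \land ((\lnot \lnot b \land \lnot b) \to \lnot c)) \land (\lnot a \to a)))}.
\lnot ((\lnot c \lor \lnot d) \land ((\lnot c \land ((\lnot \lnot b \land \lnot b) \to \lnot c)) \land (\lnot a \to a))): β-rule — branch into \lnot (\lnot c \lor \lnot d)  //  \lnot ((\lnot c \land ((\lnot \lnot b \land \lnot b) \to \lnot c)) \land (\lnot a \to a)).
  branch 1 (add \lnot (\lnot c \lor \lnot d)):
    \lnot (\lnot c \lor \lnot d): α-rule — add \lnot \lnot c, \lnot \lnot d.
    ○ open, literals {c=true, d=true}.
  branch 2 (add \lnot ((\lnot c \land ((\lnot \lnot b \land \lnot b) \to \lnot c)) \land (\lnot a \to a))):
    \lnot ((\lnot c \land ((\lnot \lnot b \land \lnot b) \to \lnot c)) \land (\lnot a \to a)): β-rule — branch into \lnot (\lnot c \land ((\lnot \lnot b \land \lnot b) \to \lnot c))  //  \lnot (\lnot a \to a).
      branch 2.1 (add \lnot (\lnot c \land ((\lnot \lnot b \land \lnot b) \to \lnot c))):
        \lnot (\lnot c \land ((\lnot \lnot b \land \lnot b) \to \lnot c)): β-rule — branch into \lnot \lnot c  //  \lnot ((\lnot \lnot b \land \lnot b) \to \lnot c).
          branch 2.1.1 (add \lnot \lnot c):
            ○ open, literals {c=true}.
          branch 2.1.2 (add \lnot ((\lnot \lnot b \land \lnot b) \to \lnot c)):
            \lnot ((\lnot \lnot b \land \lnot b) \to \lnot c): α-rule — add (\lnot \lnot b \land \lnot b), \lnot \lnot c.
            (\lnot \lnot b \land \lnot b): α-rule — add \lnot \lnot b, \lnot b.
            \lnot \lnot b: drop double negation, giving b.
            × closes — contains both b and \lnot b.
      branch 2.2 (add \lnot (\lnot a \to a)):
        \lnot (\lnot a \to a): α-rule — add \lnot a, \lnot a.
        ○ open, literals {a=false}.
1 branch closed, 3 open.
An open branch gives a countermodel: c=true, d=true (unmentioned atoms arbitrary); under it the original formula is false.

Not valid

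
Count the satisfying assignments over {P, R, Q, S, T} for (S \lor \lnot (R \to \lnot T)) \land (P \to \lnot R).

Initial set: {T ((S \lor \lnot (R \to \lnot T)) \land (P \to \lnot R))}.
T ((S \lor \lnot (R \to \lnot T)) \land (P \to \lnot R)): α-rule — add T (S \lor \lnot (R \to \lnot T)), T (P \to \lnot R).
T (S \lor \lnot (R \to \lnot T)): β-rule — branch into T S  //  T \lnot (R \to \lnot T).
  branch 1 (add T S):
    T (P \to \lnot R): β-rule — branch into F P  //  T \lnot R.
      branch 1.1 (add F P):
        ○ open, literals {P=false, S=true}.
      branch 1.2 (add T \lnot R):
        ○ open, literals {R=false, S=true}.
  branch 2 (add T \lnot (R \to \lnot T)):
    T \lnot (R \to \lnot T): α-rule — add T R, F \lnot T.
    T (P \to \lnot R): β-rule — branch into F P  //  T \lnot R.
      branch 2.1 (add F P):
        ○ open, literals {P=false, R=true, T=true}.
      branch 2.2 (add T \lnot R):
        × closes — contains both R and \lnot R.
1 branch closed, 3 open.
Each open branch fixes some atoms; the unmentioned ones are free. Counting distinct full assignments: branch {P=false, S=true} (R, Q, T) contributes 8 new; branch {R=false, S=true} (P, Q, T) contributes 4 new; branch {P=false, R=true, T=true} (Q, S) contributes 2 new. Total: 14.

14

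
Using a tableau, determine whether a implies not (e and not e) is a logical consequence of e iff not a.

Yes

Initial set: {(e iff not a); not (a implies not (e and not e))}.
not (a implies not (e and not e)): α-rule — add a, not not (e and not e).
not not (e and not e): α-rule — add e, not e.
× closes — contains both e and not e.
All 1 branch closes.
Every branch closed, so the premises entail the conclusion.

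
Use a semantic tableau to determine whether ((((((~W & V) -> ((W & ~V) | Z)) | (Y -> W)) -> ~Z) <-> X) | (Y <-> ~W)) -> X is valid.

Not valid

Assume the negation and expand:
Initial set: {F (((((((~W & V) -> ((W & ~V) | Z)) | (Y -> W)) -> ~Z) <-> X) | (Y <-> ~W)) -> X)}.
F (((((((~W & V) -> ((W & ~V) | Z)) | (Y -> W)) -> ~Z) <-> X) | (Y <-> ~W)) -> X): α-rule — add T ((((((~W & V) -> ((W & ~V) | Z)) | (Y -> W)) -> ~Z) <-> X) | (Y <-> ~W)), F X.
T ((((((~W & V) -> ((W & ~V) | Z)) | (Y -> W)) -> ~Z) <-> X) | (Y <-> ~W)): β-rule — branch into T (((((~W & V) -> ((W & ~V) | Z)) | (Y -> W)) -> ~Z) <-> X)  //  T (Y <-> ~W).
  branch 1 (add T (((((~W & V) -> ((W & ~V) | Z)) | (Y -> W)) -> ~Z) <-> X)):
    T (((((~W & V) -> ((W & ~V) | Z)) | (Y -> W)) -> ~Z) <-> X): β-rule — branch into T ((((~W & V) -> ((W & ~V) | Z)) | (Y -> W)) -> ~Z), T X  //  F ((((~W & V) -> ((W & ~V) | Z)) | (Y -> W)) -> ~Z), F X.
      branch 1.1 (add T ((((~W & V) -> ((W & ~V) | Z)) | (Y -> W)) -> ~Z), T X):
        × closes — contains both X and ~X.
      branch 1.2 (add F ((((~W & V) -> ((W & ~V) | Z)) | (Y -> W)) -> ~Z), F X):
        F ((((~W & V) -> ((W & ~V) | Z)) | (Y -> W)) -> ~Z): α-rule — add T (((~W & V) -> ((W & ~V) | Z)) | (Y -> W)), F ~Z.
        T (((~W & V) -> ((W & ~V) | Z)) | (Y -> W)): β-rule — branch into T ((~W & V) -> ((W & ~V) | Z))  //  T (Y -> W).
          branch 1.2.1 (add T ((~W & V) -> ((W & ~V) | Z))):
            T ((~W & V) -> ((W & ~V) | Z)): β-rule — branch into F (~W & V)  //  T ((W & ~V) | Z).
              branch 1.2.1.1 (add F (~W & V)):
                F (~W & V): β-rule — branch into F ~W  //  F V.
                  branch 1.2.1.1.1 (add F ~W):
                    ○ open, literals {W=1, X=0, Z=1}.
                  branch 1.2.1.1.2 (add F V):
                    ○ open, literals {V=0, X=0, Z=1}.
              branch 1.2.1.2 (add T ((W & ~V) | Z)):
                T ((W & ~V) | Z): β-rule — branch into T (W & ~V)  //  T Z.
                  branch 1.2.1.2.1 (add T (W & ~V)):
                    T (W & ~V): α-rule — add T W, T ~V.
                    ○ open, literals {V=0, W=1, X=0, Z=1}.
                  branch 1.2.1.2.2 (add T Z):
                    ○ open, literals {X=0, Z=1}.
          branch 1.2.2 (add T (Y -> W)):
            T (Y -> W): β-rule — branch into F Y  //  T W.
              branch 1.2.2.1 (add F Y):
                ○ open, literals {X=0, Y=0, Z=1}.
              branch 1.2.2.2 (add T W):
                ○ open, literals {W=1, X=0, Z=1}.
  branch 2 (add T (Y <-> ~W)):
    T (Y <-> ~W): β-rule — branch into T Y, T ~W  //  F Y, F ~W.
      branch 2.1 (add T Y, T ~W):
        ○ open, literals {W=0, X=0, Y=1}.
      branch 2.2 (add F Y, F ~W):
        ○ open, literals {W=1, X=0, Y=0}.
1 branch closed, 8 open.
An open branch gives a countermodel: W=1, X=0, Z=1 (unmentioned atoms arbitrary); under it the original formula is false.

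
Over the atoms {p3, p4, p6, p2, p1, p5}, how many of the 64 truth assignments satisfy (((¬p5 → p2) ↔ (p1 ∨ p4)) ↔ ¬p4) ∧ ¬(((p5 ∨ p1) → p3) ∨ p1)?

0

Initial set: {T ((((¬p5 → p2) ↔ (p1 ∨ p4)) ↔ ¬p4) ∧ ¬(((p5 ∨ p1) → p3) ∨ p1))}.
T ((((¬p5 → p2) ↔ (p1 ∨ p4)) ↔ ¬p4) ∧ ¬(((p5 ∨ p1) → p3) ∨ p1)): α-rule — add T (((¬p5 → p2) ↔ (p1 ∨ p4)) ↔ ¬p4), T ¬(((p5 ∨ p1) → p3) ∨ p1).
T ¬(((p5 ∨ p1) → p3) ∨ p1): α-rule — add F ((p5 ∨ p1) → p3), F p1.
F ((p5 ∨ p1) → p3): α-rule — add T (p5 ∨ p1), F p3.
T (((¬p5 → p2) ↔ (p1 ∨ p4)) ↔ ¬p4): β-rule — branch into T ((¬p5 → p2) ↔ (p1 ∨ p4)), T ¬p4  //  F ((¬p5 → p2) ↔ (p1 ∨ p4)), F ¬p4.
  branch 1 (add T ((¬p5 → p2) ↔ (p1 ∨ p4)), T ¬p4):
    T (p5 ∨ p1): β-rule — branch into T p5  //  T p1.
      branch 1.1 (add T p5):
        T ((¬p5 → p2) ↔ (p1 ∨ p4)): β-rule — branch into T (¬p5 → p2), T (p1 ∨ p4)  //  F (¬p5 → p2), F (p1 ∨ p4).
          branch 1.1.1 (add T (¬p5 → p2), T (p1 ∨ p4)):
            T (¬p5 → p2): β-rule — branch into F ¬p5  //  T p2.
              branch 1.1.1.1 (add F ¬p5):
                T (p1 ∨ p4): β-rule — branch into T p1  //  T p4.
                  branch 1.1.1.1.1 (add T p1):
                    × closes — contains both p1 and ¬p1.
                  branch 1.1.1.1.2 (add T p4):
                    × closes — contains both p4 and ¬p4.
              branch 1.1.1.2 (add T p2):
                T (p1 ∨ p4): β-rule — branch into T p1  //  T p4.
                  branch 1.1.1.2.1 (add T p1):
                    × closes — contains both p1 and ¬p1.
                  branch 1.1.1.2.2 (add T p4):
                    × closes — contains both p4 and ¬p4.
          branch 1.1.2 (add F (¬p5 → p2), F (p1 ∨ p4)):
            F (¬p5 → p2): α-rule — add T ¬p5, F p2.
            × closes — contains both p5 and ¬p5.
      branch 1.2 (add T p1):
        × closes — contains both p1 and ¬p1.
  branch 2 (add F ((¬p5 → p2) ↔ (p1 ∨ p4)), F ¬p4):
    T (p5 ∨ p1): β-rule — branch into T p5  //  T p1.
      branch 2.1 (add T p5):
        F ((¬p5 → p2) ↔ (p1 ∨ p4)): β-rule — branch into T (¬p5 → p2), F (p1 ∨ p4)  //  F (¬p5 → p2), T (p1 ∨ p4).
          branch 2.1.1 (add T (¬p5 → p2), F (p1 ∨ p4)):
            F (p1 ∨ p4): α-rule — add F p1, F p4.
            × closes — contains both p4 and ¬p4.
          branch 2.1.2 (add F (¬p5 → p2), T (p1 ∨ p4)):
            F (¬p5 → p2): α-rule — add T ¬p5, F p2.
            × closes — contains both p5 and ¬p5.
      branch 2.2 (add T p1):
        × closes — contains both p1 and ¬p1.
All 9 branches close.
No open branches: the formula has 0 satisfying assignments.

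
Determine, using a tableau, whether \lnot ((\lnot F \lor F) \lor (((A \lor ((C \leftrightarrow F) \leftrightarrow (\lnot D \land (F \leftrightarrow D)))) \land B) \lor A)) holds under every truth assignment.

Not valid

Assume the negation and expand:
Initial set: {F \lnot ((\lnot F \lor F) \lor (((A \lor ((C \leftrightarrow F) \leftrightarrow (\lnot D \land (F \leftrightarrow D)))) \land B) \lor A))}.
F \lnot ((\lnot F \lor F) \lor (((A \lor ((C \leftrightarrow F) \leftrightarrow (\lnot D \land (F \leftrightarrow D)))) \land B) \lor A)): β-rule — branch into T (\lnot F \lor F)  //  T (((A \lor ((C \leftrightarrow F) \leftrightarrow (\lnot D \land (F \leftrightarrow D)))) \land B) \lor A).
  branch 1 (add T (\lnot F \lor F)):
    T (\lnot F \lor F): β-rule — branch into T \lnot F  //  T F.
      branch 1.1 (add T \lnot F):
        ○ open, literals {F=0}.
      branch 1.2 (add T F):
        ○ open, literals {F=1}.
  branch 2 (add T (((A \lor ((C \leftrightarrow F) \leftrightarrow (\lnot D \land (F \leftrightarrow D)))) \land B) \lor A)):
    T (((A \lor ((C \leftrightarrow F) \leftrightarrow (\lnot D \land (F \leftrightarrow D)))) \land B) \lor A): β-rule — branch into T ((A \lor ((C \leftrightarrow F) \leftrightarrow (\lnot D \land (F \leftrightarrow D)))) \land B)  //  T A.
      branch 2.1 (add T ((A \lor ((C \leftrightarrow F) \leftrightarrow (\lnot D \land (F \leftrightarrow D)))) \land B)):
        T ((A \lor ((C \leftrightarrow F) \leftrightarrow (\lnot D \land (F \leftrightarrow D)))) \land B): α-rule — add T (A \lor ((C \leftrightarrow F) \leftrightarrow (\lnot D \land (F \leftrightarrow D)))), T B.
        T (A \lor ((C \leftrightarrow F) \leftrightarrow (\lnot D \land (F \leftrightarrow D)))): β-rule — branch into T A  //  T ((C \leftrightarrow F) \leftrightarrow (\lnot D \land (F \leftrightarrow D))).
          branch 2.1.1 (add T A):
            ○ open, literals {A=1, B=1}.
          branch 2.1.2 (add T ((C \leftrightarrow F) \leftrightarrow (\lnot D \land (F \leftrightarrow D)))):
            T ((C \leftrightarrow F) \leftrightarrow (\lnot D \land (F \leftrightarrow D))): β-rule — branch into T (C \leftrightarrow F), T (\lnot D \land (F \leftrightarrow D))  //  F (C \leftrightarrow F), F (\lnot D \land (F \leftrightarrow D)).
              branch 2.1.2.1 (add T (C \leftrightarrow F), T (\lnot D \land (F \leftrightarrow D))):
                T (\lnot D \land (F \leftrightarrow D)): α-rule — add T \lnot D, T (F \leftrightarrow D).
                T (C \leftrightarrow F): β-rule — branch into T C, T F  //  F C, F F.
                  branch 2.1.2.1.1 (add T C, T F):
                    T (F \leftrightarrow D): β-rule — branch into T F, T D  //  F F, F D.
                      branch 2.1.2.1.1.1 (add T F, T D):
                        × closes — contains both D and \lnot D.
                      branch 2.1.2.1.1.2 (add F F, F D):
                        × closes — contains both F and \lnot F.
                  branch 2.1.2.1.2 (add F C, F F):
                    T (F \leftrightarrow D): β-rule — branch into T F, T D  //  F F, F D.
                      branch 2.1.2.1.2.1 (add T F, T D):
                        × closes — contains both F and \lnot F.
                      branch 2.1.2.1.2.2 (add F F, F D):
                        ○ open, literals {B=1, C=0, D=0, F=0}.
              branch 2.1.2.2 (add F (C \leftrightarrow F), F (\lnot D \land (F \leftrightarrow D))):
                F (C \leftrightarrow F): β-rule — branch into T C, F F  //  F C, T F.
                  branch 2.1.2.2.1 (add T C, F F):
                    F (\lnot D \land (F \leftrightarrow D)): β-rule — branch into F \lnot D  //  F (F \leftrightarrow D).
                      branch 2.1.2.2.1.1 (add F \lnot D):
                        ○ open, literals {B=1, C=1, D=1, F=0}.
                      branch 2.1.2.2.1.2 (add F (F \leftrightarrow D)):
                        F (F \leftrightarrow D): β-rule — branch into T F, F D  //  F F, T D.
                          branch 2.1.2.2.1.2.1 (add T F, F D):
                            × closes — contains both F and \lnot F.
                          branch 2.1.2.2.1.2.2 (add F F, T D):
                            ○ open, literals {B=1, C=1, D=1, F=0}.
                  branch 2.1.2.2.2 (add F C, T F):
                    F (\lnot D \land (F \leftrightarrow D)): β-rule — branch into F \lnot D  //  F (F \leftrightarrow D).
                      branch 2.1.2.2.2.1 (add F \lnot D):
                        ○ open, literals {B=1, C=0, D=1, F=1}.
                      branch 2.1.2.2.2.2 (add F (F \leftrightarrow D)):
                        F (F \leftrightarrow D): β-rule — branch into T F, F D  //  F F, T D.
                          branch 2.1.2.2.2.2.1 (add T F, F D):
                            ○ open, literals {B=1, C=0, D=0, F=1}.
                          branch 2.1.2.2.2.2.2 (add F F, T D):
                            × closes — contains both F and \lnot F.
      branch 2.2 (add T A):
        ○ open, literals {A=1}.
5 branches closed, 9 open.
An open branch gives a countermodel: F=0 (unmentioned atoms arbitrary); under it the original formula is false.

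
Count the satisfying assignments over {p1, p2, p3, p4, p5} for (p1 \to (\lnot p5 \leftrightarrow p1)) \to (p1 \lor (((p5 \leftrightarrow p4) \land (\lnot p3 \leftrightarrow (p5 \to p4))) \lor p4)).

26

Initial set: {((p1 \to (\lnot p5 \leftrightarrow p1)) \to (p1 \lor (((p5 \leftrightarrow p4) \land (\lnot p3 \leftrightarrow (p5 \to p4))) \lor p4)))}.
((p1 \to (\lnot p5 \leftrightarrow p1)) \to (p1 \lor (((p5 \leftrightarrow p4) \land (\lnot p3 \leftrightarrow (p5 \to p4))) \lor p4))): β-rule — branch into \lnot (p1 \to (\lnot p5 \leftrightarrow p1))  //  (p1 \lor (((p5 \leftrightarrow p4) \land (\lnot p3 \leftrightarrow (p5 \to p4))) \lor p4)).
  branch 1 (add \lnot (p1 \to (\lnot p5 \leftrightarrow p1))):
    \lnot (p1 \to (\lnot p5 \leftrightarrow p1)): α-rule — add p1, \lnot (\lnot p5 \leftrightarrow p1).
    \lnot (\lnot p5 \leftrightarrow p1): β-rule — branch into \lnot p5, \lnot p1  //  \lnot \lnot p5, p1.
      branch 1.1 (add \lnot p5, \lnot p1):
        × closes — contains both p1 and \lnot p1.
      branch 1.2 (add \lnot \lnot p5, p1):
        ○ open, literals {p1=T, p5=T}.
  branch 2 (add (p1 \lor (((p5 \leftrightarrow p4) \land (\lnot p3 \leftrightarrow (p5 \to p4))) \lor p4))):
    (p1 \lor (((p5 \leftrightarrow p4) \land (\lnot p3 \leftrightarrow (p5 \to p4))) \lor p4)): β-rule — branch into p1  //  (((p5 \leftrightarrow p4) \land (\lnot p3 \leftrightarrow (p5 \to p4))) \lor p4).
      branch 2.1 (add p1):
        ○ open, literals {p1=T}.
      branch 2.2 (add (((p5 \leftrightarrow p4) \land (\lnot p3 \leftrightarrow (p5 \to p4))) \lor p4)):
        (((p5 \leftrightarrow p4) \land (\lnot p3 \leftrightarrow (p5 \to p4))) \lor p4): β-rule — branch into ((p5 \leftrightarrow p4) \land (\lnot p3 \leftrightarrow (p5 \to p4)))  //  p4.
          branch 2.2.1 (add ((p5 \leftrightarrow p4) \land (\lnot p3 \leftrightarrow (p5 \to p4)))):
            ((p5 \leftrightarrow p4) \land (\lnot p3 \leftrightarrow (p5 \to p4))): α-rule — add (p5 \leftrightarrow p4), (\lnot p3 \leftrightarrow (p5 \to p4)).
            (p5 \leftrightarrow p4): β-rule — branch into p5, p4  //  \lnot p5, \lnot p4.
              branch 2.2.1.1 (add p5, p4):
                (\lnot p3 \leftrightarrow (p5 \to p4)): β-rule — branch into \lnot p3, (p5 \to p4)  //  \lnot \lnot p3, \lnot (p5 \to p4).
                  branch 2.2.1.1.1 (add \lnot p3, (p5 \to p4)):
                    (p5 \to p4): β-rule — branch into \lnot p5  //  p4.
                      branch 2.2.1.1.1.1 (add \lnot p5):
                        × closes — contains both p5 and \lnot p5.
                      branch 2.2.1.1.1.2 (add p4):
                        ○ open, literals {p3=F, p4=T, p5=T}.
                  branch 2.2.1.1.2 (add \lnot \lnot p3, \lnot (p5 \to p4)):
                    \lnot (p5 \to p4): α-rule — add p5, \lnot p4.
                    × closes — contains both p4 and \lnot p4.
              branch 2.2.1.2 (add \lnot p5, \lnot p4):
                (\lnot p3 \leftrightarrow (p5 \to p4)): β-rule — branch into \lnot p3, (p5 \to p4)  //  \lnot \lnot p3, \lnot (p5 \to p4).
                  branch 2.2.1.2.1 (add \lnot p3, (p5 \to p4)):
                    (p5 \to p4): β-rule — branch into \lnot p5  //  p4.
                      branch 2.2.1.2.1.1 (add \lnot p5):
                        ○ open, literals {p3=F, p4=F, p5=F}.
                      branch 2.2.1.2.1.2 (add p4):
                        × closes — contains both p4 and \lnot p4.
                  branch 2.2.1.2.2 (add \lnot \lnot p3, \lnot (p5 \to p4)):
                    \lnot (p5 \to p4): α-rule — add p5, \lnot p4.
                    × closes — contains both p5 and \lnot p5.
          branch 2.2.2 (add p4):
            ○ open, literals {p4=T}.
5 branches closed, 5 open.
Each open branch fixes some atoms; the unmentioned ones are free. Counting distinct full assignments: branch {p1=T, p5=T} (p2, p3, p4) contributes 8 new; branch {p1=T} (p2, p3, p4, p5) contributes 8 new; branch {p3=F, p4=T, p5=T} (p1, p2) contributes 2 new; branch {p3=F, p4=F, p5=F} (p1, p2) contributes 2 new; branch {p4=T} (p1, p2, p3, p5) contributes 6 new. Total: 26.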